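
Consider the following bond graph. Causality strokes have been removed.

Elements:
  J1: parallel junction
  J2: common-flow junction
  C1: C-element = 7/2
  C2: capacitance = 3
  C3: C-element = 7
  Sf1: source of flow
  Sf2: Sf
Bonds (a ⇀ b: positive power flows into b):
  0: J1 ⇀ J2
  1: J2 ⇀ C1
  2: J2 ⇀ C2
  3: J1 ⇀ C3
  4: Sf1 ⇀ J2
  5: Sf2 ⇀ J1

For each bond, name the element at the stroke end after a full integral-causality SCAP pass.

#0 →J2
#1 →J2
#2 →J2
#3 →J1
#4 →Sf1
#5 →Sf2

b4 stroke at Sf1  (Sf1 (Sf) sets flow on bond)
b5 stroke at Sf2  (Sf2 (Sf) sets flow on bond)
b0 stroke at J2  (common-f at J2 fixed by 4)
b1 stroke at J2  (1-jn J2 has f-setter on 4)
b2 stroke at J2  (J2: bond 4 brought flow, rest push out)
b3 stroke at J1  (only one effort-in slot at J1)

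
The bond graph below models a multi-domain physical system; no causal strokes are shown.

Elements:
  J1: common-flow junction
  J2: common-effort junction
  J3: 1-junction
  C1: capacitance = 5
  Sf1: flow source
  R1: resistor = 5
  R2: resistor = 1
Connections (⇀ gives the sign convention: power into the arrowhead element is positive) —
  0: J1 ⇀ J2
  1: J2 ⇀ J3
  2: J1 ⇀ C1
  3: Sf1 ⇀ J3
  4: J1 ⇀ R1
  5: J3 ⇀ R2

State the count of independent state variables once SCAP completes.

bond 3 |Sf1  (Sf1: flow source, stroke at near end)
bond 1 |J3  (1-jn J3 has f-setter on 3)
bond 5 |J3  (J3 flow already set via bond 3)
bond 0 |J2  (closing 0-jn rule on J2)
bond 2 |J1  (J1 flow already set via bond 0)
bond 4 |J1  (1-jn J1 has f-setter on 0)

1  (C1 all integral)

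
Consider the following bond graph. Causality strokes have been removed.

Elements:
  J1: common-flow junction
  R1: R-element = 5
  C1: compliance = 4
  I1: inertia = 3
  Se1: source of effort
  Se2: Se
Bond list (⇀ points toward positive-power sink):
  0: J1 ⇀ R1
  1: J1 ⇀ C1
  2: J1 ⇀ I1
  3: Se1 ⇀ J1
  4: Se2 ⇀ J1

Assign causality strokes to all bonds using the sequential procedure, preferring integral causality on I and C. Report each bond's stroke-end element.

bond 0 stroke→J1
bond 1 stroke→J1
bond 2 stroke→I1
bond 3 stroke→J1
bond 4 stroke→J1

#3 →J1  (Se1 (Se) sets effort on bond)
#4 →J1  (Se2 fixes effort; stroke away)
#1 →J1  (prefer integral on C1)
#2 →I1  (I1 outputs flow p/I1)
#0 →J1  (1-jn J1 has f-setter on 2)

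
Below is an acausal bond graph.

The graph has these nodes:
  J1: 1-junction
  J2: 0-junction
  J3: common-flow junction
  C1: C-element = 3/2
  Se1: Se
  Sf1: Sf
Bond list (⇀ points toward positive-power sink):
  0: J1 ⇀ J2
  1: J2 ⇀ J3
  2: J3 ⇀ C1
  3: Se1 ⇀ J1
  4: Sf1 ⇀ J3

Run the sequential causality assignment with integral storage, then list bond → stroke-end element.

β0 →J2
β1 →J3
β2 →J3
β3 →J1
β4 →Sf1

bond 3 →J1  (source Se1 imposes e)
bond 4 →Sf1  (Sf1: flow source, stroke at near end)
bond 0 →J2  (J1: last free bond brings flow in)
bond 1 →J3  (common-e at J2 fixed by 0)
bond 2 →J3  (common-f at J3 fixed by 4)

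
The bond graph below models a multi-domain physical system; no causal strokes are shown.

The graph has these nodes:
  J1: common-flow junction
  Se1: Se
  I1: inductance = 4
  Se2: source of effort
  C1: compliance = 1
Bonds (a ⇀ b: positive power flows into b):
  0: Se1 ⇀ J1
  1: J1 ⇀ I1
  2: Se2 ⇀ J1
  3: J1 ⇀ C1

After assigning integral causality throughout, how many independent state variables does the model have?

bond 0 →J1  (Se1 (Se) sets effort on bond)
bond 2 →J1  (Se2 fixes effort; stroke away)
bond 1 →I1  (I1: I, integral causality)
bond 3 →J1  (1-jn J1 has f-setter on 1)

2  (C1, I1 all integral)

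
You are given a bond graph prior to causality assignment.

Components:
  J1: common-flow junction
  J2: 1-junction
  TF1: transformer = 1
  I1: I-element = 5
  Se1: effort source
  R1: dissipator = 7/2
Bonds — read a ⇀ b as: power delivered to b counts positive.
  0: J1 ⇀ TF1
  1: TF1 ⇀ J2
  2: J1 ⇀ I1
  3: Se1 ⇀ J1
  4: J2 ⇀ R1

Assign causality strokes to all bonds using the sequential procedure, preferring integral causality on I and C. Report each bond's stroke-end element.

β0 stroke at J1
β1 stroke at TF1
β2 stroke at I1
β3 stroke at J1
β4 stroke at J2

β3 stroke at J1  (source Se1 imposes e)
β2 stroke at I1  (prefer integral on I1)
β0 stroke at J1  (1-jn J1 has f-setter on 2)
β1 stroke at TF1  (TF1: transformer flips bond 0)
β4 stroke at J2  (J2: bond 1 brought flow, rest push out)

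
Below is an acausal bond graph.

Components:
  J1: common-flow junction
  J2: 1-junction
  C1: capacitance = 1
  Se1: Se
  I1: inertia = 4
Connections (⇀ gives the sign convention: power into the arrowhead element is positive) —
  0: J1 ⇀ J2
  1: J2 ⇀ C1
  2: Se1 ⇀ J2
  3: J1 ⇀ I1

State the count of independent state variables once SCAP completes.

b2 →J2  (Se1 fixes effort; stroke away)
b1 →J2  (C1 outputs effort q/C1)
b0 →J1  (J2: last free bond brings flow in)
b3 →I1  (only one flow-in slot at J1)

2  (C1, I1 all integral)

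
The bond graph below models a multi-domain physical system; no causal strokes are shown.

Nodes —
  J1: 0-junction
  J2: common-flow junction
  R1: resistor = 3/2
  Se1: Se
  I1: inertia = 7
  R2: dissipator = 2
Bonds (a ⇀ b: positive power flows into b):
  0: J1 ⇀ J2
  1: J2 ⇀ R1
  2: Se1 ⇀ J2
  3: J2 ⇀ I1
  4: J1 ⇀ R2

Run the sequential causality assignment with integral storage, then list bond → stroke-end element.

bond 0 stroke→J2
bond 1 stroke→J2
bond 2 stroke→J2
bond 3 stroke→I1
bond 4 stroke→J1

#2 |J2  (Se1 (Se) sets effort on bond)
#3 |I1  (I1 integral (f out))
#0 |J2  (J2 flow already set via bond 3)
#1 |J2  (common-f at J2 fixed by 3)
#4 |J1  (J1 needs exactly one e-in)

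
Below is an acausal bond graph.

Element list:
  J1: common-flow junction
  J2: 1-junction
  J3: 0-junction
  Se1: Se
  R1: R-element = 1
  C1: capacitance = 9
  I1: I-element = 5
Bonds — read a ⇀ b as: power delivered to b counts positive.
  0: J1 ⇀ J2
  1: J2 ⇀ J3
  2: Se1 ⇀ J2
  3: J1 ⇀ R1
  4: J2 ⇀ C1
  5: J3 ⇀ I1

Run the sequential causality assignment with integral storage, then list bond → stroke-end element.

#0 stroke→J2
#1 stroke→J3
#2 stroke→J2
#3 stroke→J1
#4 stroke→J2
#5 stroke→I1

b2 →J2  (Se1: effort source, stroke at far end)
b4 →J2  (C1 integral (e out))
b5 →I1  (I1: I, integral causality)
b1 →J3  (J3 needs exactly one e-in)
b0 →J2  (J2: bond 1 brought flow, rest push out)
b3 →J1  (common-f at J1 fixed by 0)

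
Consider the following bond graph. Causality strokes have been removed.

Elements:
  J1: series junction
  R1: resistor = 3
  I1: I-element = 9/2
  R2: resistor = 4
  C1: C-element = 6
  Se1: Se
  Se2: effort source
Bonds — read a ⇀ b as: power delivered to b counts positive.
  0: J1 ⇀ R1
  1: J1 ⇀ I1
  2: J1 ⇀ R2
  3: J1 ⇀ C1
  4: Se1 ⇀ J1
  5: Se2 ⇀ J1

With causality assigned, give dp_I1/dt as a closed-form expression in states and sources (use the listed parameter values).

bond 4 |J1  (source Se1 imposes e)
bond 5 |J1  (Se2: effort source, stroke at far end)
bond 1 |I1  (I1 integral (f out))
bond 0 |J1  (common-f at J1 fixed by 1)
bond 2 |J1  (1-jn J1 has f-setter on 1)
bond 3 |J1  (common-f at J1 fixed by 1)

dp_I1/dt = E_Se1 + E_Se2 - 14*p_I1/9 - q_C1/6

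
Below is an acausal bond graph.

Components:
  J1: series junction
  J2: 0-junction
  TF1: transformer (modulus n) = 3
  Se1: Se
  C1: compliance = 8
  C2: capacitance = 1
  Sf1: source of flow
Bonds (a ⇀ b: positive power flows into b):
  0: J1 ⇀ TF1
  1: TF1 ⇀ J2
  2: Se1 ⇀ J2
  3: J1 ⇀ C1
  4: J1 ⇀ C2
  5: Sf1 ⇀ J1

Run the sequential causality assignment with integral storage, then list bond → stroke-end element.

#2 |J2  (Se1 fixes effort; stroke away)
#5 |Sf1  (Sf1: flow source, stroke at near end)
#0 |J1  (1-jn J1 has f-setter on 5)
#3 |J1  (J1 flow already set via bond 5)
#4 |J1  (1-jn J1 has f-setter on 5)
#1 |TF1  (J2: bond 2 brought effort, rest push out)

β0 |J1
β1 |TF1
β2 |J2
β3 |J1
β4 |J1
β5 |Sf1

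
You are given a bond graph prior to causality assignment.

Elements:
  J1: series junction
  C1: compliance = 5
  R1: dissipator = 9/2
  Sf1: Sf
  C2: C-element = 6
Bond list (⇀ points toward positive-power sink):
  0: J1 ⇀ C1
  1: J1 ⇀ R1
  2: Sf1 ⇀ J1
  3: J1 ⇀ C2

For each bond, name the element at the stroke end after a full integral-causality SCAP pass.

bond 0 →J1
bond 1 →J1
bond 2 →Sf1
bond 3 →J1

b2 stroke at Sf1  (Sf1 (Sf) sets flow on bond)
b0 stroke at J1  (J1 flow already set via bond 2)
b1 stroke at J1  (common-f at J1 fixed by 2)
b3 stroke at J1  (common-f at J1 fixed by 2)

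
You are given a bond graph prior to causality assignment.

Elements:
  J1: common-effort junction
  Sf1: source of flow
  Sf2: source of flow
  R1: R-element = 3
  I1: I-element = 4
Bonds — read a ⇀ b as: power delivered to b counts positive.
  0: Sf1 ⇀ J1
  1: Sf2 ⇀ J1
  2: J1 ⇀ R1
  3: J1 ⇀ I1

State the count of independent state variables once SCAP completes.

β0 →Sf1  (Sf1: flow source, stroke at near end)
β1 →Sf2  (Sf2 (Sf) sets flow on bond)
β3 →I1  (I1: I, integral causality)
β2 →J1  (J1: last free bond brings effort in)

1  (I1 all integral)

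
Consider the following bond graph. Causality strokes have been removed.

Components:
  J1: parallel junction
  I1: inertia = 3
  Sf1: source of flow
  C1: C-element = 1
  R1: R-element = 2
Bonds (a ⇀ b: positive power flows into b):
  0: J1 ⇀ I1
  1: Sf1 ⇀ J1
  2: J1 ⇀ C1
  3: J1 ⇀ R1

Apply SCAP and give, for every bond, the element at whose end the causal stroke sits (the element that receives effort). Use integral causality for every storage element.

b1 |Sf1  (source Sf1 imposes f)
b0 |I1  (prefer integral on I1)
b2 |J1  (prefer integral on C1)
b3 |R1  (0-jn J1 has e-setter on 2)

bond 0 stroke→I1
bond 1 stroke→Sf1
bond 2 stroke→J1
bond 3 stroke→R1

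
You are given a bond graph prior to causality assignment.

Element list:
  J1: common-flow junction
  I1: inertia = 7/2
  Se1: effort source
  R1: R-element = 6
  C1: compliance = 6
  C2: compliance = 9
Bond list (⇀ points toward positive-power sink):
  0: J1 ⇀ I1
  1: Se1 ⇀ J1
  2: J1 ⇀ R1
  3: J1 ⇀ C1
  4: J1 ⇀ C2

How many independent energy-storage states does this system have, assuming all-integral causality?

3  (C1, C2, I1 all integral)

b1 stroke→J1  (source Se1 imposes e)
b0 stroke→I1  (I1: I, integral causality)
b2 stroke→J1  (common-f at J1 fixed by 0)
b3 stroke→J1  (1-jn J1 has f-setter on 0)
b4 stroke→J1  (J1 flow already set via bond 0)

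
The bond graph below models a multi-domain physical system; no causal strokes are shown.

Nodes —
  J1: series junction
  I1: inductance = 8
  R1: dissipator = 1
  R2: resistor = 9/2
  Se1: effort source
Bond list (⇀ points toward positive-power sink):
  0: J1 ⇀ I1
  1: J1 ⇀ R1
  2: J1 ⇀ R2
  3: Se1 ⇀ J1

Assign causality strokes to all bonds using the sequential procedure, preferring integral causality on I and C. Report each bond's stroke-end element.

bond 0 →I1
bond 1 →J1
bond 2 →J1
bond 3 →J1

bond 3 →J1  (Se1 (Se) sets effort on bond)
bond 0 →I1  (I1: I, integral causality)
bond 1 →J1  (J1: bond 0 brought flow, rest push out)
bond 2 →J1  (J1: bond 0 brought flow, rest push out)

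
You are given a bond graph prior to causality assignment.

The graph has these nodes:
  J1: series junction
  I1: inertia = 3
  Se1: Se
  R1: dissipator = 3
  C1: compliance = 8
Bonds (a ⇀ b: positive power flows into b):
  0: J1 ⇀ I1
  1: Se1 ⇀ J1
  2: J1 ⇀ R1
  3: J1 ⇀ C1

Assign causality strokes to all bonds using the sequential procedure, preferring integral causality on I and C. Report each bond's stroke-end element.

b0 stroke→I1
b1 stroke→J1
b2 stroke→J1
b3 stroke→J1

#1 →J1  (Se1: effort source, stroke at far end)
#0 →I1  (prefer integral on I1)
#2 →J1  (common-f at J1 fixed by 0)
#3 →J1  (J1: bond 0 brought flow, rest push out)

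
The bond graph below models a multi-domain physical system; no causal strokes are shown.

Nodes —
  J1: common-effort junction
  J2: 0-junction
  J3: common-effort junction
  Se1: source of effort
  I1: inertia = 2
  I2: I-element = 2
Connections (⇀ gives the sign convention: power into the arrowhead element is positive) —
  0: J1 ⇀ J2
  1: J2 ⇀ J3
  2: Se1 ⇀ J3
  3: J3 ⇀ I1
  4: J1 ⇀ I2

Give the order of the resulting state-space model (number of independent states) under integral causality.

2  (I1, I2 all integral)

b2 →J3  (Se1: effort source, stroke at far end)
b1 →J2  (J3 effort already set via bond 2)
b3 →I1  (common-e at J3 fixed by 2)
b0 →J1  (J2 effort already set via bond 1)
b4 →I2  (common-e at J1 fixed by 0)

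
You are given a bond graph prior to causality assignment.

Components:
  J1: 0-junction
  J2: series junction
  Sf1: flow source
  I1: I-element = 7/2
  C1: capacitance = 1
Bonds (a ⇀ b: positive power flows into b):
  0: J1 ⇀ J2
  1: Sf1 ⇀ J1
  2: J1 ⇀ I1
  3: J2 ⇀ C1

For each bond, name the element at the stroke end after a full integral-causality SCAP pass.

β0 stroke→J1
β1 stroke→Sf1
β2 stroke→I1
β3 stroke→J2

#1 stroke at Sf1  (Sf1 fixes flow; stroke at Sf1)
#2 stroke at I1  (I1 integral (f out))
#0 stroke at J1  (closing 0-jn rule on J1)
#3 stroke at J2  (1-jn J2 has f-setter on 0)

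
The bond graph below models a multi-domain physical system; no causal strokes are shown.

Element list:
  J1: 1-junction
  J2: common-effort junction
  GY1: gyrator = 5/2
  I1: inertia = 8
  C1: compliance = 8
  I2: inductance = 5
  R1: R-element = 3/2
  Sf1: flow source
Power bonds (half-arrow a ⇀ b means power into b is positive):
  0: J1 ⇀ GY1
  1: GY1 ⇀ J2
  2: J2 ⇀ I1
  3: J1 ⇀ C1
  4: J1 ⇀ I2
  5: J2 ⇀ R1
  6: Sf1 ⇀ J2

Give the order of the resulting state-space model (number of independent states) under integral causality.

3  (C1, I1, I2 all integral)

#6 →Sf1  (Sf1 (Sf) sets flow on bond)
#2 →I1  (I1: I, integral causality)
#3 →J1  (C1: C, integral causality)
#4 →I2  (I2 outputs flow p/I2)
#0 →J1  (J1: bond 4 brought flow, rest push out)
#1 →J2  (through GY1, causality inverts; strokes same side of GY1)
#5 →R1  (0-jn J2 has e-setter on 1)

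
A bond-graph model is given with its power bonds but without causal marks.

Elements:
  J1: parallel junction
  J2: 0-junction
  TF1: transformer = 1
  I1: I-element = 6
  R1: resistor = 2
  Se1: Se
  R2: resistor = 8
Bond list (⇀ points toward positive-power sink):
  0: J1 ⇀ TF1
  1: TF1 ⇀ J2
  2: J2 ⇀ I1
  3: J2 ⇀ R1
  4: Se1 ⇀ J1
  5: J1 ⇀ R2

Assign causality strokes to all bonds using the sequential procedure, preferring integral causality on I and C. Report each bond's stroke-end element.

bond 4 →J1  (Se1 (Se) sets effort on bond)
bond 0 →TF1  (common-e at J1 fixed by 4)
bond 5 →R2  (J1: bond 4 brought effort, rest push out)
bond 1 →J2  (through TF1, causality passes straight; one stroke at TF1)
bond 2 →I1  (0-jn J2 has e-setter on 1)
bond 3 →R1  (common-e at J2 fixed by 1)

β0 →TF1
β1 →J2
β2 →I1
β3 →R1
β4 →J1
β5 →R2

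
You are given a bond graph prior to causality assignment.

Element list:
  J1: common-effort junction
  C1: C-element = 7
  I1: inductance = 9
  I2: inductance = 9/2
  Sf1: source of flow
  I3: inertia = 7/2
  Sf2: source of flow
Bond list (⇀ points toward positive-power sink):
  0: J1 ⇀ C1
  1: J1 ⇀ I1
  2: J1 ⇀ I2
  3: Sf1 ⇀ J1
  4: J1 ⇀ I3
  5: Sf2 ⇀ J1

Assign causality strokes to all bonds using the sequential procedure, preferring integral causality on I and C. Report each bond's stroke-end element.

#0 stroke at J1
#1 stroke at I1
#2 stroke at I2
#3 stroke at Sf1
#4 stroke at I3
#5 stroke at Sf2

bond 3 stroke→Sf1  (source Sf1 imposes f)
bond 5 stroke→Sf2  (Sf2: flow source, stroke at near end)
bond 0 stroke→J1  (C1 outputs effort q/C1)
bond 1 stroke→I1  (J1 effort already set via bond 0)
bond 2 stroke→I2  (J1 effort already set via bond 0)
bond 4 stroke→I3  (J1: bond 0 brought effort, rest push out)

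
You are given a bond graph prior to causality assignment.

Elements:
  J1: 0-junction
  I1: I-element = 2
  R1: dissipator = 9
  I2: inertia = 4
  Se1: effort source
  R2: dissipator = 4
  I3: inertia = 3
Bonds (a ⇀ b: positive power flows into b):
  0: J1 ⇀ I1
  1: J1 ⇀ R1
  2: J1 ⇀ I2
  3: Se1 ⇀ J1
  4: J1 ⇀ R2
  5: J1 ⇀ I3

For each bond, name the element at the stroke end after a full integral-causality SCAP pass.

β3 stroke at J1  (Se1: effort source, stroke at far end)
β0 stroke at I1  (0-jn J1 has e-setter on 3)
β1 stroke at R1  (J1 effort already set via bond 3)
β2 stroke at I2  (J1 effort already set via bond 3)
β4 stroke at R2  (0-jn J1 has e-setter on 3)
β5 stroke at I3  (J1 effort already set via bond 3)

β0 stroke at I1
β1 stroke at R1
β2 stroke at I2
β3 stroke at J1
β4 stroke at R2
β5 stroke at I3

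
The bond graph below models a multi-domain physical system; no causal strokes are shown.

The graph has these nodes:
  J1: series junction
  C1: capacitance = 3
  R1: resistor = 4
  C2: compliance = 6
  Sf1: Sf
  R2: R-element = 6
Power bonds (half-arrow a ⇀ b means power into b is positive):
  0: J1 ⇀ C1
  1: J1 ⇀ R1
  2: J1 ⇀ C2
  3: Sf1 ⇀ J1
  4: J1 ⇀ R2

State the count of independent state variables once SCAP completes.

b3 →Sf1  (Sf1 (Sf) sets flow on bond)
b0 →J1  (1-jn J1 has f-setter on 3)
b1 →J1  (common-f at J1 fixed by 3)
b2 →J1  (1-jn J1 has f-setter on 3)
b4 →J1  (J1: bond 3 brought flow, rest push out)

2  (C1, C2 all integral)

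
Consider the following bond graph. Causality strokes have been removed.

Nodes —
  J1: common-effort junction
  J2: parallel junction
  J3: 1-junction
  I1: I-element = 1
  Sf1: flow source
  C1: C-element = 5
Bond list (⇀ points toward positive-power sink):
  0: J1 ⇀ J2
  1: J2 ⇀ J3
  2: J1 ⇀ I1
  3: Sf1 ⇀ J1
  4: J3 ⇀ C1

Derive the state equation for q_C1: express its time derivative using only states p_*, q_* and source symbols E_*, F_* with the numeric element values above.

b3 stroke at Sf1  (source Sf1 imposes f)
b2 stroke at I1  (I1: I, integral causality)
b0 stroke at J1  (only one effort-in slot at J1)
b1 stroke at J2  (J2: last free bond brings effort in)
b4 stroke at J3  (J3: bond 1 brought flow, rest push out)

dq_C1/dt = F_Sf1 - p_I1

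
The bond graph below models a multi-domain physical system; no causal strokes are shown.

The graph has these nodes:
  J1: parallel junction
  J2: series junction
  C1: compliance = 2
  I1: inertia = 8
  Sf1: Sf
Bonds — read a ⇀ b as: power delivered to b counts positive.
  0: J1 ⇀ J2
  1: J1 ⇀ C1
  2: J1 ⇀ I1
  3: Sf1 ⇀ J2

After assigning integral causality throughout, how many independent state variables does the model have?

2  (C1, I1 all integral)

β3 |Sf1  (Sf1: flow source, stroke at near end)
β0 |J2  (1-jn J2 has f-setter on 3)
β1 |J1  (C1 integral (e out))
β2 |I1  (J1 effort already set via bond 1)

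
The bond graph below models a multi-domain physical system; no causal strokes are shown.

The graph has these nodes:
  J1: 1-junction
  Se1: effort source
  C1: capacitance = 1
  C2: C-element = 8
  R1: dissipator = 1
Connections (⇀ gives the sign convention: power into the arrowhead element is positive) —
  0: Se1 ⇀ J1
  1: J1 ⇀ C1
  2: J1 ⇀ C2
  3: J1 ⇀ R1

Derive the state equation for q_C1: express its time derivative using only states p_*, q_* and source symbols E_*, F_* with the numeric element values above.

bond 0 →J1  (source Se1 imposes e)
bond 1 →J1  (C1 outputs effort q/C1)
bond 2 →J1  (C2 outputs effort q/C2)
bond 3 →R1  (J1: last free bond brings flow in)

dq_C1/dt = E_Se1 - q_C1 - q_C2/8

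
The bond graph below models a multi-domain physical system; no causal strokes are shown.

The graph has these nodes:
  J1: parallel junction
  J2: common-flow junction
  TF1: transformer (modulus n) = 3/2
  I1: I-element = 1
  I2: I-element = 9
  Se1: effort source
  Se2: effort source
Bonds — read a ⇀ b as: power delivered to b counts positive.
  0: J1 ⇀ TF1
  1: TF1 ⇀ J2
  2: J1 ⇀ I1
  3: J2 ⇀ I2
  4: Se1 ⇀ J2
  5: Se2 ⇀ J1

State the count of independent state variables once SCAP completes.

2  (I1, I2 all integral)

bond 4 stroke→J2  (source Se1 imposes e)
bond 5 stroke→J1  (Se2: effort source, stroke at far end)
bond 0 stroke→TF1  (J1: bond 5 brought effort, rest push out)
bond 2 stroke→I1  (0-jn J1 has e-setter on 5)
bond 1 stroke→J2  (TF1 one-in-one-out from 0)
bond 3 stroke→I2  (only one flow-in slot at J2)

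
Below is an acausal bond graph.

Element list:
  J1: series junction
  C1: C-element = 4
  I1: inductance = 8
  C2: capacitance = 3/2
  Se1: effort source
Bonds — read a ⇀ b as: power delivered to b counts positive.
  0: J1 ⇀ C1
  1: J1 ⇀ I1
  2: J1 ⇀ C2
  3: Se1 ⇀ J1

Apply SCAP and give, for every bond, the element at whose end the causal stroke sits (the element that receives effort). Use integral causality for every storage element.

b0 →J1
b1 →I1
b2 →J1
b3 →J1

β3 |J1  (Se1 fixes effort; stroke away)
β0 |J1  (C1: C, integral causality)
β1 |I1  (I1 outputs flow p/I1)
β2 |J1  (J1 flow already set via bond 1)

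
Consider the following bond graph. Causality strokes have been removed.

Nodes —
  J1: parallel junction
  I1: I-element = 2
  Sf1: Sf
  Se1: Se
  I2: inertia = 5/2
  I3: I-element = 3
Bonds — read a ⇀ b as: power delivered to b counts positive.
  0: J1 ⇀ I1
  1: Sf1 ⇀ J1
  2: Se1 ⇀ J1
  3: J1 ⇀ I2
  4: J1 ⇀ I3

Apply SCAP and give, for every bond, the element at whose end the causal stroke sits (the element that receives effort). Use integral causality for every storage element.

#1 stroke→Sf1  (Sf1: flow source, stroke at near end)
#2 stroke→J1  (Se1: effort source, stroke at far end)
#0 stroke→I1  (common-e at J1 fixed by 2)
#3 stroke→I2  (J1 effort already set via bond 2)
#4 stroke→I3  (J1 effort already set via bond 2)

b0 stroke at I1
b1 stroke at Sf1
b2 stroke at J1
b3 stroke at I2
b4 stroke at I3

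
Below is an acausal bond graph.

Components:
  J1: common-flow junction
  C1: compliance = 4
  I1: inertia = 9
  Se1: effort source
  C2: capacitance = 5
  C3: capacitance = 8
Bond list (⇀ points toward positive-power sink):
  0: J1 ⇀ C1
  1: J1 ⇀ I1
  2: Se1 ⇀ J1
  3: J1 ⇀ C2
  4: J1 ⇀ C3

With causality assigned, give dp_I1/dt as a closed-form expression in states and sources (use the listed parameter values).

bond 2 stroke at J1  (Se1 (Se) sets effort on bond)
bond 0 stroke at J1  (C1 integral (e out))
bond 1 stroke at I1  (I1: I, integral causality)
bond 3 stroke at J1  (J1 flow already set via bond 1)
bond 4 stroke at J1  (common-f at J1 fixed by 1)

dp_I1/dt = E_Se1 - q_C1/4 - q_C2/5 - q_C3/8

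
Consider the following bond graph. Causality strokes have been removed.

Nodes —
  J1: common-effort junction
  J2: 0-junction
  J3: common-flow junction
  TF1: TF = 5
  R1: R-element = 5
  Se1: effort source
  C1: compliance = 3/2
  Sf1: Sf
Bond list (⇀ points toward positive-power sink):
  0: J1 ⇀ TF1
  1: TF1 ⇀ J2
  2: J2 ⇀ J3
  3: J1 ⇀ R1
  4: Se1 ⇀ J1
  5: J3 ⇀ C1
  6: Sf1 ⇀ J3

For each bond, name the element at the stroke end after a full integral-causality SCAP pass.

#4 stroke→J1  (Se1 fixes effort; stroke away)
#6 stroke→Sf1  (Sf1 fixes flow; stroke at Sf1)
#0 stroke→TF1  (J1 effort already set via bond 4)
#3 stroke→R1  (J1: bond 4 brought effort, rest push out)
#2 stroke→J3  (1-jn J3 has f-setter on 6)
#5 stroke→J3  (common-f at J3 fixed by 6)
#1 stroke→J2  (through TF1, causality passes straight; one stroke at TF1)

bond 0 |TF1
bond 1 |J2
bond 2 |J3
bond 3 |R1
bond 4 |J1
bond 5 |J3
bond 6 |Sf1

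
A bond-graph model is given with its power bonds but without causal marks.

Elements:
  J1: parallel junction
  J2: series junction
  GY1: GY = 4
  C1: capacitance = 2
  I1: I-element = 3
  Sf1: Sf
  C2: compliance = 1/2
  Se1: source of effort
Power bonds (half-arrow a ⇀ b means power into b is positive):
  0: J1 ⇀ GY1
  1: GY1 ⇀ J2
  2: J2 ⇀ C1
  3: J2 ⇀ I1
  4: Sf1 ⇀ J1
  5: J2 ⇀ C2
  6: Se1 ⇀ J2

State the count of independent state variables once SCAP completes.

#4 stroke at Sf1  (Sf1 (Sf) sets flow on bond)
#6 stroke at J2  (Se1: effort source, stroke at far end)
#0 stroke at J1  (J1 needs exactly one e-in)
#1 stroke at J2  (GY1: gyrator matches bond 0)
#2 stroke at J2  (C1 integral (e out))
#3 stroke at I1  (prefer integral on I1)
#5 stroke at J2  (J2 flow already set via bond 3)

3  (C1, C2, I1 all integral)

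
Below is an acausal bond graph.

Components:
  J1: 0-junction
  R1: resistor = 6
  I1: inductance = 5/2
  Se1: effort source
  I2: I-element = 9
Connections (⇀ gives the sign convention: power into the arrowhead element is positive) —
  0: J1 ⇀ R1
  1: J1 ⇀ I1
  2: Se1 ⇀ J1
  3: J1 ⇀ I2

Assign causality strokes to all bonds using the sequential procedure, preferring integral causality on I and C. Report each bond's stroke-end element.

#0 stroke→R1
#1 stroke→I1
#2 stroke→J1
#3 stroke→I2

β2 |J1  (source Se1 imposes e)
β0 |R1  (common-e at J1 fixed by 2)
β1 |I1  (0-jn J1 has e-setter on 2)
β3 |I2  (J1 effort already set via bond 2)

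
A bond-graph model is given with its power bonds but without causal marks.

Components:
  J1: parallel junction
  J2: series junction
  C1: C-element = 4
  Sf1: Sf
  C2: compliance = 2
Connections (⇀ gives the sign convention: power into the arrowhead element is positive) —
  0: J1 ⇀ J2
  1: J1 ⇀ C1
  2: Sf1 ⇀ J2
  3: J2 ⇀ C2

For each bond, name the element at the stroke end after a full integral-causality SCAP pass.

#2 stroke at Sf1  (Sf1: flow source, stroke at near end)
#0 stroke at J2  (J2 flow already set via bond 2)
#3 stroke at J2  (J2: bond 2 brought flow, rest push out)
#1 stroke at J1  (J1 needs exactly one e-in)

bond 0 |J2
bond 1 |J1
bond 2 |Sf1
bond 3 |J2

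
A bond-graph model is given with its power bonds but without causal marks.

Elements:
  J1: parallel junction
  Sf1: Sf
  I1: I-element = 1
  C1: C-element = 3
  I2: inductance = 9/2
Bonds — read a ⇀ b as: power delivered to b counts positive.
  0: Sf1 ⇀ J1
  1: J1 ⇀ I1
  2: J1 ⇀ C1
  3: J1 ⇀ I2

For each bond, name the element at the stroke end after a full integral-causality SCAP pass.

#0 stroke→Sf1
#1 stroke→I1
#2 stroke→J1
#3 stroke→I2

#0 →Sf1  (Sf1 fixes flow; stroke at Sf1)
#1 →I1  (prefer integral on I1)
#2 →J1  (C1 outputs effort q/C1)
#3 →I2  (J1: bond 2 brought effort, rest push out)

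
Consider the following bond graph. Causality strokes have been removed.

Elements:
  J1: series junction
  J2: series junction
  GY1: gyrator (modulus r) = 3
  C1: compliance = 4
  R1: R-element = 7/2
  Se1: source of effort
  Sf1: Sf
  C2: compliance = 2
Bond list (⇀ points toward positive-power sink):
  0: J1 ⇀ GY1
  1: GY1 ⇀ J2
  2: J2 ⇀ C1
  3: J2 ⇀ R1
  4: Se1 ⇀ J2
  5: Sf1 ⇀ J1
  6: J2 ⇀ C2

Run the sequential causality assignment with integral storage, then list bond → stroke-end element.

b4 →J2  (Se1: effort source, stroke at far end)
b5 →Sf1  (Sf1 (Sf) sets flow on bond)
b0 →J1  (common-f at J1 fixed by 5)
b1 →J2  (GY1 both-in/both-out from 0)
b2 →J2  (prefer integral on C1)
b6 →J2  (prefer integral on C2)
b3 →R1  (only one flow-in slot at J2)

#0 |J1
#1 |J2
#2 |J2
#3 |R1
#4 |J2
#5 |Sf1
#6 |J2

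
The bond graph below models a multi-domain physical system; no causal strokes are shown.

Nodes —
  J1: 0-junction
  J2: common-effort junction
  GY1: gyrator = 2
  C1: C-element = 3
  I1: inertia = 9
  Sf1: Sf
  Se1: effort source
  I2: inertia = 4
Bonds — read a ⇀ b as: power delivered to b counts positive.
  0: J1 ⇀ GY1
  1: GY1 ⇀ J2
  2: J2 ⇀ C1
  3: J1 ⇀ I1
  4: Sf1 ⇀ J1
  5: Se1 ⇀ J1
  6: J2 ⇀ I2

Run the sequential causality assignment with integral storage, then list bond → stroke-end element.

#0 →GY1
#1 →GY1
#2 →J2
#3 →I1
#4 →Sf1
#5 →J1
#6 →I2

β4 →Sf1  (Sf1: flow source, stroke at near end)
β5 →J1  (source Se1 imposes e)
β0 →GY1  (0-jn J1 has e-setter on 5)
β3 →I1  (J1 effort already set via bond 5)
β1 →GY1  (GY1: gyrator matches bond 0)
β2 →J2  (C1: C, integral causality)
β6 →I2  (J2: bond 2 brought effort, rest push out)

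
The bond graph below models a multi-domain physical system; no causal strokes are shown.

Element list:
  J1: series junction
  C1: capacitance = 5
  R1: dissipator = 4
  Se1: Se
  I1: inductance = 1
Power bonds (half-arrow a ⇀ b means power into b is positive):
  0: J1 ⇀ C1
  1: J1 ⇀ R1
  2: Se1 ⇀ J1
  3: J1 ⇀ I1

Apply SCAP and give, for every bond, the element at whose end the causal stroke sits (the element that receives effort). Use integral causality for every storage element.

#0 |J1
#1 |J1
#2 |J1
#3 |I1

b2 →J1  (Se1: effort source, stroke at far end)
b0 →J1  (C1 outputs effort q/C1)
b3 →I1  (I1 outputs flow p/I1)
b1 →J1  (1-jn J1 has f-setter on 3)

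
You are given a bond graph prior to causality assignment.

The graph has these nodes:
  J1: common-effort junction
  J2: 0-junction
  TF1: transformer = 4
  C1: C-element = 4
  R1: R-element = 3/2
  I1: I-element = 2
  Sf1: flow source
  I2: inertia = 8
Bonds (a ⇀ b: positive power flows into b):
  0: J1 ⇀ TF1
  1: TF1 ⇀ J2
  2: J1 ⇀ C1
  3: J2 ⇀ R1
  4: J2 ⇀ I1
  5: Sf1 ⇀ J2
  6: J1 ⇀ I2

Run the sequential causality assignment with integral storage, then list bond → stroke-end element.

β5 stroke at Sf1  (Sf1 fixes flow; stroke at Sf1)
β2 stroke at J1  (prefer integral on C1)
β0 stroke at TF1  (J1: bond 2 brought effort, rest push out)
β6 stroke at I2  (common-e at J1 fixed by 2)
β1 stroke at J2  (TF1: transformer flips bond 0)
β3 stroke at R1  (J2: bond 1 brought effort, rest push out)
β4 stroke at I1  (J2: bond 1 brought effort, rest push out)

β0 |TF1
β1 |J2
β2 |J1
β3 |R1
β4 |I1
β5 |Sf1
β6 |I2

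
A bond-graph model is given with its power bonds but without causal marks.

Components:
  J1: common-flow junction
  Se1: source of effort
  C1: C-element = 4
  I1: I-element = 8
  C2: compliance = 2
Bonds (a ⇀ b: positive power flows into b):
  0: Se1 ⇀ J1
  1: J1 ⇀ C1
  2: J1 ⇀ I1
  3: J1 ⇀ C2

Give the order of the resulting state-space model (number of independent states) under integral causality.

3  (C1, C2, I1 all integral)

β0 |J1  (source Se1 imposes e)
β1 |J1  (C1: C, integral causality)
β2 |I1  (I1: I, integral causality)
β3 |J1  (J1 flow already set via bond 2)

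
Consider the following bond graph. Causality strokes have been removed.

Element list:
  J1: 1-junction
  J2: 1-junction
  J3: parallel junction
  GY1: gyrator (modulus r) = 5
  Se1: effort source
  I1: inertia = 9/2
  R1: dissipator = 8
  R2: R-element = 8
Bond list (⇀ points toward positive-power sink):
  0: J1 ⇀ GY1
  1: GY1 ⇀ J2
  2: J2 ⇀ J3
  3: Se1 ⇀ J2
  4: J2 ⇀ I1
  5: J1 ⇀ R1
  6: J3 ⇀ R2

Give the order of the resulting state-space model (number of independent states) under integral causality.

β3 stroke at J2  (Se1: effort source, stroke at far end)
β4 stroke at I1  (I1 outputs flow p/I1)
β1 stroke at J2  (J2: bond 4 brought flow, rest push out)
β2 stroke at J2  (J2 flow already set via bond 4)
β6 stroke at J3  (J3: last free bond brings effort in)
β0 stroke at J1  (through GY1, causality inverts; strokes same side of GY1)
β5 stroke at R1  (closing 1-jn rule on J1)

1  (I1 all integral)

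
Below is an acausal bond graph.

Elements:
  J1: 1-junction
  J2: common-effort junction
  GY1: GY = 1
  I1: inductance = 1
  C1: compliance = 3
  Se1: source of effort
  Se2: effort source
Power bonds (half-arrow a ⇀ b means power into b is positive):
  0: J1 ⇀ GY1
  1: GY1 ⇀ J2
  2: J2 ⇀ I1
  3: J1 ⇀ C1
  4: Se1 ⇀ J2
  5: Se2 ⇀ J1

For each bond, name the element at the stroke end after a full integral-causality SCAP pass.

bond 4 →J2  (Se1 fixes effort; stroke away)
bond 5 →J1  (Se2 fixes effort; stroke away)
bond 1 →GY1  (common-e at J2 fixed by 4)
bond 2 →I1  (J2 effort already set via bond 4)
bond 0 →GY1  (GY1: gyrator matches bond 1)
bond 3 →J1  (J1 flow already set via bond 0)

b0 |GY1
b1 |GY1
b2 |I1
b3 |J1
b4 |J2
b5 |J1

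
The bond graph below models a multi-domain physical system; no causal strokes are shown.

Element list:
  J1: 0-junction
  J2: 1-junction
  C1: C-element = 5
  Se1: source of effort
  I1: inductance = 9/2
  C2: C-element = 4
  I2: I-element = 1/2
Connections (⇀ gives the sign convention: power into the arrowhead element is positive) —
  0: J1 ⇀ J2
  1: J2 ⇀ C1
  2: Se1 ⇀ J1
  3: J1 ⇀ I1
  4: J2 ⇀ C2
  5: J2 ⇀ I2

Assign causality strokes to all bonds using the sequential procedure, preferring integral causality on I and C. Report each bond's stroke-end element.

b2 stroke→J1  (source Se1 imposes e)
b0 stroke→J2  (J1: bond 2 brought effort, rest push out)
b3 stroke→I1  (common-e at J1 fixed by 2)
b1 stroke→J2  (C1 outputs effort q/C1)
b4 stroke→J2  (C2 integral (e out))
b5 stroke→I2  (only one flow-in slot at J2)

#0 |J2
#1 |J2
#2 |J1
#3 |I1
#4 |J2
#5 |I2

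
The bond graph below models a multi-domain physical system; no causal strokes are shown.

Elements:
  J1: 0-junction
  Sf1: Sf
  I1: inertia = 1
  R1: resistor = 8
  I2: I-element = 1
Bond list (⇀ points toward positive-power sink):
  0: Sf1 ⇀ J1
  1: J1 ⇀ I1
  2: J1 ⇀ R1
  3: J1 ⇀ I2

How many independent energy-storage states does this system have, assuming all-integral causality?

β0 |Sf1  (source Sf1 imposes f)
β1 |I1  (I1 integral (f out))
β3 |I2  (I2: I, integral causality)
β2 |J1  (closing 0-jn rule on J1)

2  (I1, I2 all integral)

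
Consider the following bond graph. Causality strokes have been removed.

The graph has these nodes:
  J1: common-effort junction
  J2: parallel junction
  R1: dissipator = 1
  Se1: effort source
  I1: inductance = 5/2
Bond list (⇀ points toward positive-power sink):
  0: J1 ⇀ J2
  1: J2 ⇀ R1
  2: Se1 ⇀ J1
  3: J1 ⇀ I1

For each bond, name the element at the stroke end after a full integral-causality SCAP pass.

bond 0 →J2
bond 1 →R1
bond 2 →J1
bond 3 →I1

bond 2 |J1  (Se1 fixes effort; stroke away)
bond 0 |J2  (J1 effort already set via bond 2)
bond 3 |I1  (0-jn J1 has e-setter on 2)
bond 1 |R1  (J2: bond 0 brought effort, rest push out)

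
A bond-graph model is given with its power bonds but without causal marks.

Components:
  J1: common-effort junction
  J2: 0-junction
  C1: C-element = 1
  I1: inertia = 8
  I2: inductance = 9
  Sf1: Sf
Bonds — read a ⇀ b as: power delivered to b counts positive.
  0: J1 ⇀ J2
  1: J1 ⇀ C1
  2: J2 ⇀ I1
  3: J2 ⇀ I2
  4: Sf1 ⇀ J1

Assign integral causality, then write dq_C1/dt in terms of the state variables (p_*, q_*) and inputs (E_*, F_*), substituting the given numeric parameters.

dq_C1/dt = F_Sf1 - p_I1/8 - p_I2/9

bond 4 stroke→Sf1  (source Sf1 imposes f)
bond 1 stroke→J1  (prefer integral on C1)
bond 0 stroke→J2  (J1 effort already set via bond 1)
bond 2 stroke→I1  (J2: bond 0 brought effort, rest push out)
bond 3 stroke→I2  (J2: bond 0 brought effort, rest push out)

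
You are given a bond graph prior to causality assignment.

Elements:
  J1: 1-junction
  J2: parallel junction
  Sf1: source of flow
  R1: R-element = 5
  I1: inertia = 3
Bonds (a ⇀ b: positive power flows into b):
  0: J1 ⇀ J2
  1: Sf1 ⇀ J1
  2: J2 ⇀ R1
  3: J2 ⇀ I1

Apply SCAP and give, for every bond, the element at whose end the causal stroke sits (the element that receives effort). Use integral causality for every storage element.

β1 →Sf1  (Sf1 (Sf) sets flow on bond)
β0 →J1  (J1 flow already set via bond 1)
β3 →I1  (I1 integral (f out))
β2 →J2  (J2: last free bond brings effort in)

#0 →J1
#1 →Sf1
#2 →J2
#3 →I1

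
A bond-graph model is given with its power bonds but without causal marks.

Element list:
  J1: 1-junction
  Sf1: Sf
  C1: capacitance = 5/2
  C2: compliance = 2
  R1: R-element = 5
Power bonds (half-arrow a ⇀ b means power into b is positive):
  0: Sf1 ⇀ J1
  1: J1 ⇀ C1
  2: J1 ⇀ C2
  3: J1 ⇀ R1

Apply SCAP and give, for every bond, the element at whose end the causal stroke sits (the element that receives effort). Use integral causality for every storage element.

bond 0 stroke at Sf1
bond 1 stroke at J1
bond 2 stroke at J1
bond 3 stroke at J1

β0 →Sf1  (Sf1 (Sf) sets flow on bond)
β1 →J1  (J1 flow already set via bond 0)
β2 →J1  (J1: bond 0 brought flow, rest push out)
β3 →J1  (common-f at J1 fixed by 0)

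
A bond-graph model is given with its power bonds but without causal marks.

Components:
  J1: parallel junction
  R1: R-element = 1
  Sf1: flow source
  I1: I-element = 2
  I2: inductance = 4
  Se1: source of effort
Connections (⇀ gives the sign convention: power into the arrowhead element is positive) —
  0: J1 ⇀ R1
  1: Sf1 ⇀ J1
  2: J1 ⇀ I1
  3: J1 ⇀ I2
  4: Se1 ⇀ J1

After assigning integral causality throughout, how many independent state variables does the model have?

2  (I1, I2 all integral)

#1 stroke→Sf1  (Sf1 (Sf) sets flow on bond)
#4 stroke→J1  (source Se1 imposes e)
#0 stroke→R1  (0-jn J1 has e-setter on 4)
#2 stroke→I1  (J1 effort already set via bond 4)
#3 stroke→I2  (0-jn J1 has e-setter on 4)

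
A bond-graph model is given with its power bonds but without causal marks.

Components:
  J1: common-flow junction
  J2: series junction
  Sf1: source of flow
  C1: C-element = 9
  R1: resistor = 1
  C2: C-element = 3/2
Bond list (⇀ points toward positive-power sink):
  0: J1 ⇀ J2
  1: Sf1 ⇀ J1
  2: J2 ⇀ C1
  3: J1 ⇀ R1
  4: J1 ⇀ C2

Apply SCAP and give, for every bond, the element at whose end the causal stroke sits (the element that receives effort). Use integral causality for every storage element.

bond 0 →J1
bond 1 →Sf1
bond 2 →J2
bond 3 →J1
bond 4 →J1

b1 →Sf1  (Sf1 fixes flow; stroke at Sf1)
b0 →J1  (common-f at J1 fixed by 1)
b3 →J1  (common-f at J1 fixed by 1)
b4 →J1  (J1: bond 1 brought flow, rest push out)
b2 →J2  (1-jn J2 has f-setter on 0)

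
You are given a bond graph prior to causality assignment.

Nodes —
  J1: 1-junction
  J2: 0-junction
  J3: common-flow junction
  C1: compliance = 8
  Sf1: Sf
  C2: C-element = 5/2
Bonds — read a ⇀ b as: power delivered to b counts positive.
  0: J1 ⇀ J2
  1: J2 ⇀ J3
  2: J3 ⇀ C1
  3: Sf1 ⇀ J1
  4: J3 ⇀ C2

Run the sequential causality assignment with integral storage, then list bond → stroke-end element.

#0 stroke at J1
#1 stroke at J2
#2 stroke at J3
#3 stroke at Sf1
#4 stroke at J3

#3 →Sf1  (source Sf1 imposes f)
#0 →J1  (common-f at J1 fixed by 3)
#1 →J2  (J2 needs exactly one e-in)
#2 →J3  (J3: bond 1 brought flow, rest push out)
#4 →J3  (1-jn J3 has f-setter on 1)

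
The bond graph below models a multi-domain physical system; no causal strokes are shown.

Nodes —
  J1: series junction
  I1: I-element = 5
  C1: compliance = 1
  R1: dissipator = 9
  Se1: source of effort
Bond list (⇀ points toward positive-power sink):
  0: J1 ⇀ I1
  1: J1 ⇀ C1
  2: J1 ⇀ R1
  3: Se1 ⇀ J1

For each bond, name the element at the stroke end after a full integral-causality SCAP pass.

#0 |I1
#1 |J1
#2 |J1
#3 |J1

β3 stroke at J1  (Se1 fixes effort; stroke away)
β0 stroke at I1  (I1 outputs flow p/I1)
β1 stroke at J1  (1-jn J1 has f-setter on 0)
β2 stroke at J1  (J1: bond 0 brought flow, rest push out)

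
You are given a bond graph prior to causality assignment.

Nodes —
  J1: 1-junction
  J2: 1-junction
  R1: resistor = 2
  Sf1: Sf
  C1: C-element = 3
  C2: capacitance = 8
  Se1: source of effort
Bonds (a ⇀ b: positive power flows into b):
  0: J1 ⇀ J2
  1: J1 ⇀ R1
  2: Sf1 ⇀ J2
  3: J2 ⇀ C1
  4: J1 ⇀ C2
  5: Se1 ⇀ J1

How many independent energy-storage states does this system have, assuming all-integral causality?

2  (C1, C2 all integral)

bond 2 stroke at Sf1  (source Sf1 imposes f)
bond 5 stroke at J1  (Se1: effort source, stroke at far end)
bond 0 stroke at J2  (1-jn J2 has f-setter on 2)
bond 3 stroke at J2  (1-jn J2 has f-setter on 2)
bond 1 stroke at J1  (J1: bond 0 brought flow, rest push out)
bond 4 stroke at J1  (1-jn J1 has f-setter on 0)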